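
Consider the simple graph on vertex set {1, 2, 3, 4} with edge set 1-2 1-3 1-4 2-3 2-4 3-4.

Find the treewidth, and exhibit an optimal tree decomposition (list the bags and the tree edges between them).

A single bag containing all 4 vertices is trivially a valid decomposition of width 3. For the lower bound, the 4 vertices {1, 2, 3, 4} are pairwise adjacent, and any tree decomposition puts a clique entirely inside one bag — forcing width ≥ 3. The upper and lower bounds meet at 3, so that is the treewidth.

Treewidth 3.
Bags: B1 = {1, 2, 3, 4}
Tree: (single bag)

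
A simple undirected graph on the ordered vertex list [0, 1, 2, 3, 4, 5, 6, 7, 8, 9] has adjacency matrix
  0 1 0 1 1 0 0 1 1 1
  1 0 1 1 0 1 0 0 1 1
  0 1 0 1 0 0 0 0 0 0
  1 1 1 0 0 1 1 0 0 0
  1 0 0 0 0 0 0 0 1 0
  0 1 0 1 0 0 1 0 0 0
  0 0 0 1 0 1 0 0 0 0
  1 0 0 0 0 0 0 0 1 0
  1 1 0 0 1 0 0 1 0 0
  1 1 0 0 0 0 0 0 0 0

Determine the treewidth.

2

A width-2 tree decomposition is:
Bags: B1 = {0, 1, 3}  B2 = {0, 1, 8}  B3 = {1, 3, 5}  B4 = {0, 1, 9}  B5 = {0, 4, 8}  B6 = {0, 7, 8}  B7 = {1, 2, 3}  B8 = {3, 5, 6}
Tree: B1–B2, B1–B3, B1–B4, B2–B5, B2–B6, B1–B7, B3–B8
The largest bag has 3 vertices, giving width 2; this decomposition certifies tw(G) ≤ 2. On the other hand G contains the 3-clique {0, 1, 8}. A clique must lie in a single bag of any decomposition, so no decomposition can have width below 2. The upper and lower bounds meet at 2, so that is the treewidth.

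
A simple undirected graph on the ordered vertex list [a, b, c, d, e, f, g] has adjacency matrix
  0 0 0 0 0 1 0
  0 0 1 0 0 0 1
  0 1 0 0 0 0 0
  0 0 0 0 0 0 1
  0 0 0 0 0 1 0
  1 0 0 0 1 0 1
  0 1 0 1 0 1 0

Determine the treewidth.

1

A width-1 tree decomposition is:
Bags: B1 = {b, g}  B2 = {f, g}  B3 = {b, c}  B4 = {a, f}  B5 = {e, f}  B6 = {d, g}
Tree: B1–B2, B1–B3, B2–B4, B4–B5, B2–B6
Every bag has size at most 2, so the width is 2 − 1 = 1 and tw(G) ≤ 1. G has an edge, so its treewidth is at least 1. The upper and lower bounds meet at 1, so that is the treewidth.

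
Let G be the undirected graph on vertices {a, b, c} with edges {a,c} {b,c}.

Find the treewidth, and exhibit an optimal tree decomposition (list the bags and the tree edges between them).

Treewidth 1.
One optimal decomposition is:
Bags: B1 = {b, c}  B2 = {a, c}
Tree: B1–B2

Each bag holds 2 vertices, so the decomposition has width 1, which upper-bounds the treewidth. Since G has at least one edge (e.g. b–c), it is not an edgeless graph, so tw(G) ≥ 1. Therefore the treewidth is 1.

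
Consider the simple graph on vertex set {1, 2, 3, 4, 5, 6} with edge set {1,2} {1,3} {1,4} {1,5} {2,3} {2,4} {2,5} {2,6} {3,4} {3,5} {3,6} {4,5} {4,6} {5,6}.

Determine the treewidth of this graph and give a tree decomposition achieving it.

Treewidth 4.
Bags: B1 = {1, 2, 3, 4, 5}  B2 = {2, 3, 4, 5, 6}
Tree: B1–B2

The largest bag has 5 vertices, giving width 4; this decomposition certifies tw(G) ≤ 4. For the lower bound, the 5 vertices {1, 2, 3, 4, 5} are pairwise adjacent, and any tree decomposition puts a clique entirely inside one bag — forcing width ≥ 4. Hence tw(G) = 4 exactly.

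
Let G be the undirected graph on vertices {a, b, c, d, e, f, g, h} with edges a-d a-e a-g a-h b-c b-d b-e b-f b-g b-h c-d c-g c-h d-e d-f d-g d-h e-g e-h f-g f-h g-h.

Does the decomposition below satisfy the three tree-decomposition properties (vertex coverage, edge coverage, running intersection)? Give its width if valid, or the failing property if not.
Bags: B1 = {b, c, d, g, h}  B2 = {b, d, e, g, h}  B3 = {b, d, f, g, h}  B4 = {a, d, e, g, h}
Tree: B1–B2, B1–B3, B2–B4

Yes; width 4.

Vertex coverage: the bags together contain {a, b, c, d, e, f, g, h}, the full vertex set. Edge coverage: each edge of G has both endpoints in at least one bag. Running intersection: for every vertex, the bags containing it form a connected subtree. All three properties hold, so this is a valid tree decomposition of width max|bag| − 1 = 4, and hence tw(G) ≤ 4.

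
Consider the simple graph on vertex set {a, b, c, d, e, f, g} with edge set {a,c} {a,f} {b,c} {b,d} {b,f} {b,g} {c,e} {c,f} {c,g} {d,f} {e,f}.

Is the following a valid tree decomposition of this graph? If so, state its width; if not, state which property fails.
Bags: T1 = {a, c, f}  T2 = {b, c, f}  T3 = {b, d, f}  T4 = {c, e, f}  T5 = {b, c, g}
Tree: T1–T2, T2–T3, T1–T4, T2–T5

Checking the three conditions: (i) the bags cover all of {a, b, c, d, e, f, g}; (ii) for each edge, some bag contains both endpoints; (iii) the bags containing any fixed vertex form a subtree. All hold, so the decomposition is valid with width 3 − 1 = 2.

Yes; width 2.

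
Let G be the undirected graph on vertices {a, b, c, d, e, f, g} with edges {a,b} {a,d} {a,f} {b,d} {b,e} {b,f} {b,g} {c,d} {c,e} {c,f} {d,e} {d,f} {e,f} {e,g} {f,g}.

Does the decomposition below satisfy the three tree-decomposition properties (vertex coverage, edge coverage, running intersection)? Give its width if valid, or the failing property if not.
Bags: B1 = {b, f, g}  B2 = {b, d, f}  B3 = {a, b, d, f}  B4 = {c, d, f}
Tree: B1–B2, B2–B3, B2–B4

A tree decomposition must satisfy three properties: every vertex lies in some bag; for every edge, both endpoints lie together in some bag; and for every vertex, the bags containing it form a connected subtree. Here vertex e appears in no bag, so the decomposition is invalid.

No — vertex e appears in no bag.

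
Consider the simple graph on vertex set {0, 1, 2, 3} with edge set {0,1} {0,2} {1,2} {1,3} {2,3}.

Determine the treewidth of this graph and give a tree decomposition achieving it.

Treewidth 2.
One optimal decomposition is:
Bags: B1 = {0, 1, 2}  B2 = {1, 2, 3}
Tree: B1–B2

Each bag holds 3 vertices, so the decomposition has width 2, which upper-bounds the treewidth. For the lower bound, the 3 vertices {0, 1, 2} are pairwise adjacent, and any tree decomposition puts a clique entirely inside one bag — forcing width ≥ 2. Combining the bounds, tw(G) = 2.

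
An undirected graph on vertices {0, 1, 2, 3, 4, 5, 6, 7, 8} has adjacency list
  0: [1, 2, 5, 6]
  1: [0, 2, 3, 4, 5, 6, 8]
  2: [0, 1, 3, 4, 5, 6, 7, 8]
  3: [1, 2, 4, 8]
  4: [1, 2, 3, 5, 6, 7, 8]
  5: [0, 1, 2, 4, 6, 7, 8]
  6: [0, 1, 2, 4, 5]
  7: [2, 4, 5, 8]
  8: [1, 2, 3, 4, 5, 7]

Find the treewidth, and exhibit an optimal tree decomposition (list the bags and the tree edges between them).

Treewidth 4.
One such decomposition:
Bags: B1 = {1, 2, 4, 5, 6}  B2 = {1, 2, 4, 5, 8}  B3 = {0, 1, 2, 5, 6}  B4 = {2, 4, 5, 7, 8}  B5 = {1, 2, 3, 4, 8}
Tree: B1–B2, B1–B3, B2–B4, B2–B5

The largest bag has 5 vertices, giving width 4; this decomposition certifies tw(G) ≤ 4. On the other hand G contains the 5-clique {0, 1, 2, 5, 6}. A clique must lie in a single bag of any decomposition, so no decomposition can have width below 4. Combining the bounds, tw(G) = 4.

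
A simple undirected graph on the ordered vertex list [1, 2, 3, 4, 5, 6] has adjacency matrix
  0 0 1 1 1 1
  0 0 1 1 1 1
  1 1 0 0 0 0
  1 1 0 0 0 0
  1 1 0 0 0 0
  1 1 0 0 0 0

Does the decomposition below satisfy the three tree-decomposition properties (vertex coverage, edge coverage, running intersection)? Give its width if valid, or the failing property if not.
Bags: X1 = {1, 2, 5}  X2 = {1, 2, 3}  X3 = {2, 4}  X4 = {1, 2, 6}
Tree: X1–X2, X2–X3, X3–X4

A tree decomposition must satisfy three properties: every vertex lies in some bag; for every edge, both endpoints lie together in some bag; and for every vertex, the bags containing it form a connected subtree. Here edge (1,4) lies in no bag, so the decomposition is invalid.

No — edge (1,4) lies in no bag.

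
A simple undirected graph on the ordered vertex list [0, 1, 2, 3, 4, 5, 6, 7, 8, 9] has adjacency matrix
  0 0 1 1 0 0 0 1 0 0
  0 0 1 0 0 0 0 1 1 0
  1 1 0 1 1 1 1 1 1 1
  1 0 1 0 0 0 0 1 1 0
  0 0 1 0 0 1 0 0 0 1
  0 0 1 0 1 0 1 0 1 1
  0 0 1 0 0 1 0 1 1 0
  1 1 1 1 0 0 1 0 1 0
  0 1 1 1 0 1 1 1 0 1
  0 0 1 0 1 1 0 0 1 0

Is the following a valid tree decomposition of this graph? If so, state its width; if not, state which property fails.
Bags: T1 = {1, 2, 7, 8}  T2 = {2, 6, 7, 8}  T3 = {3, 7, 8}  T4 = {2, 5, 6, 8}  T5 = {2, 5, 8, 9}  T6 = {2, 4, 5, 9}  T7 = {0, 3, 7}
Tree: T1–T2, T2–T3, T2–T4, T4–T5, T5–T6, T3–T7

No — edge (2,3) lies in no bag.

A tree decomposition must satisfy three properties: every vertex lies in some bag; for every edge, both endpoints lie together in some bag; and for every vertex, the bags containing it form a connected subtree. Here edge (2,3) lies in no bag, so the decomposition is invalid.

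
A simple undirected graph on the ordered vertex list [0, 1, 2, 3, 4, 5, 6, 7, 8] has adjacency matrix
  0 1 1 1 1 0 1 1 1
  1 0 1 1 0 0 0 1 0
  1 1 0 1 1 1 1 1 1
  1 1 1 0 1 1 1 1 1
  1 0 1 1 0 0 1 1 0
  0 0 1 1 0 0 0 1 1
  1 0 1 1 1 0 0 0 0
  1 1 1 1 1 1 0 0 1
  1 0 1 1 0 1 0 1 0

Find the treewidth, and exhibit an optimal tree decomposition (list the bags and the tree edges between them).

Each bag holds 5 vertices, so the decomposition has width 4, which upper-bounds the treewidth. Conversely, {0, 2, 3, 4, 6} is a clique of size 5, and the vertices of any clique must share a bag in every tree decomposition; so some bag has ≥ 5 vertices and tw(G) ≥ 4. The upper and lower bounds meet at 4, so that is the treewidth.

Treewidth 4.
One optimal decomposition is:
Bags: B1 = {0, 2, 3, 7, 8}  B2 = {2, 3, 5, 7, 8}  B3 = {0, 2, 3, 4, 7}  B4 = {0, 2, 3, 4, 6}  B5 = {0, 1, 2, 3, 7}
Tree: B1–B2, B1–B3, B3–B4, B3–B5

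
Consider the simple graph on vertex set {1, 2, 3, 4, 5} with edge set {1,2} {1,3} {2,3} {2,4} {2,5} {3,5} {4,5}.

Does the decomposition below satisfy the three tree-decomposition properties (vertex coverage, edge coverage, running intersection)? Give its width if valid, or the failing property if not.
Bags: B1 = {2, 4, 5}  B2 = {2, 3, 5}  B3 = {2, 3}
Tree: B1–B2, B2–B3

No — vertex 1 appears in no bag.

A tree decomposition must satisfy three properties: every vertex lies in some bag; for every edge, both endpoints lie together in some bag; and for every vertex, the bags containing it form a connected subtree. Here vertex 1 appears in no bag, so the decomposition is invalid.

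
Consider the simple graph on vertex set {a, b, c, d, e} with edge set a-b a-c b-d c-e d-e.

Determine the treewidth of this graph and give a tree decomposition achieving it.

Treewidth 2.
One such decomposition:
Bags: B1 = {a, b, c}  B2 = {b, c, d}  B3 = {c, d, e}
Tree: B1–B2, B2–B3

The largest bag has 3 vertices, giving width 2; this decomposition certifies tw(G) ≤ 2. The edges c–a–b–d–e–c form a cycle, so G is not a tree and its treewidth is at least 2. Therefore the treewidth is 2.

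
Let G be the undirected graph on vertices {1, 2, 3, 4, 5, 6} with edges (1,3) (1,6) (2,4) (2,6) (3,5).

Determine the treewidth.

1

A width-1 tree decomposition is:
Bags: B1 = {2, 4}  B2 = {2, 6}  B3 = {1, 6}  B4 = {1, 3}  B5 = {3, 5}
Tree: B1–B2, B2–B3, B3–B4, B4–B5
Each bag holds 2 vertices, so the decomposition has width 1, which upper-bounds the treewidth. Since G has at least one edge (e.g. 4–2), it is not an edgeless graph, so tw(G) ≥ 1. Hence tw(G) = 1 exactly.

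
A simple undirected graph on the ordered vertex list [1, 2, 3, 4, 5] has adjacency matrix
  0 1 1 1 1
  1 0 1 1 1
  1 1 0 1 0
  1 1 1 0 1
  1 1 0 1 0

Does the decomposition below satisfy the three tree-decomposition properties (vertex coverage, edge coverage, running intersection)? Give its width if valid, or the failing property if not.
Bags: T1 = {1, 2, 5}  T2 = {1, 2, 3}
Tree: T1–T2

A tree decomposition must satisfy three properties: every vertex lies in some bag; for every edge, both endpoints lie together in some bag; and for every vertex, the bags containing it form a connected subtree. Here vertex 4 appears in no bag, so the decomposition is invalid.

No — vertex 4 appears in no bag.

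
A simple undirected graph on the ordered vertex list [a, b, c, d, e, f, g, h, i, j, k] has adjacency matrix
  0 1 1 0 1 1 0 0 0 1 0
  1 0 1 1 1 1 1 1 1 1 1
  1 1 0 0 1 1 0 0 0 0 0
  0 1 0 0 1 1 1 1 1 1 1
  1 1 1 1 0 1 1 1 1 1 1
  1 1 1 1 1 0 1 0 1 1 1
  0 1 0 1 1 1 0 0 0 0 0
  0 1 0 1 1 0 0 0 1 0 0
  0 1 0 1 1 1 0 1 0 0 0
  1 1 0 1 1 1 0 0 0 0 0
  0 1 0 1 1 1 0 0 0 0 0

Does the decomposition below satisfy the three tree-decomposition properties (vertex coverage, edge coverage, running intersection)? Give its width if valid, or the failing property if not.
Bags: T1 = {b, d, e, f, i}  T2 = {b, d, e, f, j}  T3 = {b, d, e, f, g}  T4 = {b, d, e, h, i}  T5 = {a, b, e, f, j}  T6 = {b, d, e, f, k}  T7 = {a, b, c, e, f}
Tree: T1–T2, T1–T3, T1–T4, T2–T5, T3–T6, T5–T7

Yes; width 4.

Vertex coverage: the bags together contain {a, b, c, d, e, f, g, h, i, j, k}, the full vertex set. Edge coverage: each edge of G has both endpoints in at least one bag. Running intersection: for every vertex, the bags containing it form a connected subtree. All three properties hold, so this is a valid tree decomposition of width max|bag| − 1 = 4, and hence tw(G) ≤ 4.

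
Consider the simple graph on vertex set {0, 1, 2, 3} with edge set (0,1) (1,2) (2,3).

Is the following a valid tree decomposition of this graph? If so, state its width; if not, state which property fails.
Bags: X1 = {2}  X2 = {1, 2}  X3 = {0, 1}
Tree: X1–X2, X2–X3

A tree decomposition must satisfy three properties: every vertex lies in some bag; for every edge, both endpoints lie together in some bag; and for every vertex, the bags containing it form a connected subtree. Here vertex 3 appears in no bag, so the decomposition is invalid.

No — vertex 3 appears in no bag.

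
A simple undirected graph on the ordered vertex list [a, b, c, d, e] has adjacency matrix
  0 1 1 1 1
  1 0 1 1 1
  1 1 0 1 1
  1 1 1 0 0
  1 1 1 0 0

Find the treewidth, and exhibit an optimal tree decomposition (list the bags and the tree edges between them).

Each bag holds 4 vertices, so the decomposition has width 3, which upper-bounds the treewidth. On the other hand G contains the 4-clique {a, b, c, d}. A clique must lie in a single bag of any decomposition, so no decomposition can have width below 3. The upper and lower bounds meet at 3, so that is the treewidth.

Treewidth 3.
Bags: B1 = {a, b, c, e}  B2 = {a, b, c, d}
Tree: B1–B2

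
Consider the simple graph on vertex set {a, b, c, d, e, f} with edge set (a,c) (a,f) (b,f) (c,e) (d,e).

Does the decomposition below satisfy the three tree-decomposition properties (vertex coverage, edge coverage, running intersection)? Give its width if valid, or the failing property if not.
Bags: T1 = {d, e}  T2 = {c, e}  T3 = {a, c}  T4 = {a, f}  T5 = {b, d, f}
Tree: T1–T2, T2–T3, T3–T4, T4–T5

A tree decomposition must satisfy three properties: every vertex lies in some bag; for every edge, both endpoints lie together in some bag; and for every vertex, the bags containing it form a connected subtree. Here bags containing vertex d are not connected in the tree, so the decomposition is invalid.

No — bags containing vertex d are not connected in the tree.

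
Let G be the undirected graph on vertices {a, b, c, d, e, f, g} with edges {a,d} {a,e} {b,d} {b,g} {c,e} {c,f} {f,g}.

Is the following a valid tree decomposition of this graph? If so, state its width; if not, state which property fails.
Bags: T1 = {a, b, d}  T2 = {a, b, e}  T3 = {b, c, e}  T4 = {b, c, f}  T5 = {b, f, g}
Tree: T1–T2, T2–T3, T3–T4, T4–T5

Checking the three conditions: (i) the bags cover all of {a, b, c, d, e, f, g}; (ii) for each edge, some bag contains both endpoints; (iii) the bags containing any fixed vertex form a subtree. All hold, so the decomposition is valid with width 3 − 1 = 2.

Yes; width 2.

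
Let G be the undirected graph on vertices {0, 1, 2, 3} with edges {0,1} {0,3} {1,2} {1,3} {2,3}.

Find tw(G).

A width-2 tree decomposition is:
Bags: B1 = {1, 2, 3}  B2 = {0, 1, 3}
Tree: B1–B2
Each bag holds 3 vertices, so the decomposition has width 2, which upper-bounds the treewidth. For the lower bound, the 3 vertices {0, 1, 3} are pairwise adjacent, and any tree decomposition puts a clique entirely inside one bag — forcing width ≥ 2. Therefore the treewidth is 2.

2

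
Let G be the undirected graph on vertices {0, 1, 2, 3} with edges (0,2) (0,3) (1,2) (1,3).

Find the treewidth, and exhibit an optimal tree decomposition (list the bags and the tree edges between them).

Each bag holds 3 vertices, so the decomposition has width 2, which upper-bounds the treewidth. The edges 3–0–2–1–3 form a cycle, so G is not a tree and its treewidth is at least 2. Hence tw(G) = 2 exactly.

Treewidth 2.
One such decomposition:
Bags: B1 = {0, 2, 3}  B2 = {1, 2, 3}
Tree: B1–B2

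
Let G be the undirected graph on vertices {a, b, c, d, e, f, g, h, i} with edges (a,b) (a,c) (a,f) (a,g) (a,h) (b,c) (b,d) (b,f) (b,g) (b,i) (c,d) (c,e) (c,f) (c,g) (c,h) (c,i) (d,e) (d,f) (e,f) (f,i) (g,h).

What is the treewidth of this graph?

3

A width-3 tree decomposition is:
Bags: B1 = {a, b, c, f}  B2 = {a, b, c, g}  B3 = {a, c, g, h}  B4 = {b, c, d, f}  B5 = {c, d, e, f}  B6 = {b, c, f, i}
Tree: B1–B2, B2–B3, B1–B4, B4–B5, B4–B6
The largest bag has 4 vertices, giving width 3; this decomposition certifies tw(G) ≤ 3. On the other hand G contains the 4-clique {a, c, g, h}. A clique must lie in a single bag of any decomposition, so no decomposition can have width below 3. The upper and lower bounds meet at 3, so that is the treewidth.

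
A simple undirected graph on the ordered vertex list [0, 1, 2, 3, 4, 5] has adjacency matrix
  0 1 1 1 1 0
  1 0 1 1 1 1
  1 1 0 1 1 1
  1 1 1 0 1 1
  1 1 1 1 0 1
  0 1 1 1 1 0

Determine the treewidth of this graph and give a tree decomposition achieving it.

Treewidth 4.
Bags: B1 = {1, 2, 3, 4, 5}  B2 = {0, 1, 2, 3, 4}
Tree: B1–B2

Every bag has size at most 5, so the width is 5 − 1 = 4 and tw(G) ≤ 4. For the lower bound, the 5 vertices {0, 1, 2, 3, 4} are pairwise adjacent, and any tree decomposition puts a clique entirely inside one bag — forcing width ≥ 4. Combining the bounds, tw(G) = 4.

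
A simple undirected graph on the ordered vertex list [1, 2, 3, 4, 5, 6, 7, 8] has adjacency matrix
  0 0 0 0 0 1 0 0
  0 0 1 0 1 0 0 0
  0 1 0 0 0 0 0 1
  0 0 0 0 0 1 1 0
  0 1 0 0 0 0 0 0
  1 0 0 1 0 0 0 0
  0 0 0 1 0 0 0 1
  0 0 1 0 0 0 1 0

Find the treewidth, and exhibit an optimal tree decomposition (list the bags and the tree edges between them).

Treewidth 1.
One such decomposition:
Bags: B1 = {2, 5}  B2 = {2, 3}  B3 = {3, 8}  B4 = {7, 8}  B5 = {4, 7}  B6 = {4, 6}  B7 = {1, 6}
Tree: B1–B2, B2–B3, B3–B4, B4–B5, B5–B6, B6–B7

Every bag has size at most 2, so the width is 2 − 1 = 1 and tw(G) ≤ 1. Any graph with an edge has treewidth ≥ 1, and G has the edge 5–2. Therefore the treewidth is 1.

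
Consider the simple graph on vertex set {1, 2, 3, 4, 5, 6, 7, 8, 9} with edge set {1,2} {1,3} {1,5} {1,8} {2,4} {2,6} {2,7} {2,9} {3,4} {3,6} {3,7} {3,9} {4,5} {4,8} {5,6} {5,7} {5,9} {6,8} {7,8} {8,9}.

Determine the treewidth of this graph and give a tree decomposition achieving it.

Treewidth 4.
One such decomposition:
Bags: B1 = {2, 3, 5, 8, 9}  B2 = {1, 2, 3, 5, 8}  B3 = {2, 3, 5, 6, 8}  B4 = {2, 3, 4, 5, 8}  B5 = {2, 3, 5, 7, 8}
Tree: B1–B2, B2–B3, B3–B4, B4–B5

Each bag holds 5 vertices, so the decomposition has width 4, which upper-bounds the treewidth. For the lower bound: the 5 vertex sets {8,9}, {1,5}, {3,6}, {2}, {4} are disjoint, each induces a connected subgraph, and every pair is joined by at least one edge of G. Contracting each set to a single vertex therefore yields K_{5} as a minor, and since treewidth is minor-monotone, tw(G) ≥ tw(K_{5}) = 4. Combining the bounds, tw(G) = 4.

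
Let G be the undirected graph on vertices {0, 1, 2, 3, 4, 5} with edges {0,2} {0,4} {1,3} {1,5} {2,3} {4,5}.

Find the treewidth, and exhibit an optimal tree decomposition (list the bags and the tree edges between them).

Each bag holds 3 vertices, so the decomposition has width 2, which upper-bounds the treewidth. For the lower bound, G contains the cycle 5–4–0–2–3–1–5, so G is not a forest; only forests have treewidth ≤ 1, hence tw(G) ≥ 2. Combining the bounds, tw(G) = 2.

Treewidth 2.
One optimal decomposition is:
Bags: B1 = {0, 4, 5}  B2 = {0, 2, 5}  B3 = {2, 3, 5}  B4 = {1, 3, 5}
Tree: B1–B2, B2–B3, B3–B4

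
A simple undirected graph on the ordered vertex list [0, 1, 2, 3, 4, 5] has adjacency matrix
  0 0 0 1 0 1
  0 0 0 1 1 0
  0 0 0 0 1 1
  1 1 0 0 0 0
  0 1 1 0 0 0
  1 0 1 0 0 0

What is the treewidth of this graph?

2

A width-2 tree decomposition is:
Bags: B1 = {0, 2, 5}  B2 = {0, 2, 3}  B3 = {1, 2, 3}  B4 = {1, 2, 4}
Tree: B1–B2, B2–B3, B3–B4
Every bag has size at most 3, so the width is 3 − 1 = 2 and tw(G) ≤ 2. The edges 2–5–0–3–1–4–2 form a cycle, so G is not a tree and its treewidth is at least 2. Hence tw(G) = 2 exactly.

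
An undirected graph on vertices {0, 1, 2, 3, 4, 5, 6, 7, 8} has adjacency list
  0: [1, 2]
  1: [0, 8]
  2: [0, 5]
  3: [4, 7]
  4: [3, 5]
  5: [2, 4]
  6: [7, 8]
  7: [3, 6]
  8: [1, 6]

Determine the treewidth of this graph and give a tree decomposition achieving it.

Every bag has size at most 3, so the width is 3 − 1 = 2 and tw(G) ≤ 2. Since 3–4–5–2–0–1–8–6–7–3 is a cycle in G, G is not acyclic. Forests are exactly the graphs of treewidth ≤ 1, so tw(G) ≥ 2. Combining the bounds, tw(G) = 2.

Treewidth 2.
One optimal decomposition is:
Bags: B1 = {3, 4, 5}  B2 = {2, 3, 5}  B3 = {0, 2, 3}  B4 = {0, 1, 3}  B5 = {1, 3, 8}  B6 = {3, 6, 8}  B7 = {3, 6, 7}
Tree: B1–B2, B2–B3, B3–B4, B4–B5, B5–B6, B6–B7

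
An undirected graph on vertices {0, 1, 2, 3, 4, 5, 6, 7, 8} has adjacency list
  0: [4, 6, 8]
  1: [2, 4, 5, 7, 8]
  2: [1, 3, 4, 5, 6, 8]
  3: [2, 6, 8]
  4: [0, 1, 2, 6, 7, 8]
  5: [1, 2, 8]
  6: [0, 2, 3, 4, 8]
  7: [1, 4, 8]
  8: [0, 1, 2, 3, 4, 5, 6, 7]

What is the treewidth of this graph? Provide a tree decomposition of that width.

Each bag holds 4 vertices, so the decomposition has width 3, which upper-bounds the treewidth. Conversely, {0, 4, 6, 8} is a clique of size 4, and the vertices of any clique must share a bag in every tree decomposition; so some bag has ≥ 4 vertices and tw(G) ≥ 3. Combining the bounds, tw(G) = 3.

Treewidth 3.
Bags: B1 = {2, 4, 6, 8}  B2 = {1, 2, 4, 8}  B3 = {1, 4, 7, 8}  B4 = {2, 3, 6, 8}  B5 = {1, 2, 5, 8}  B6 = {0, 4, 6, 8}
Tree: B1–B2, B2–B3, B1–B4, B2–B5, B1–B6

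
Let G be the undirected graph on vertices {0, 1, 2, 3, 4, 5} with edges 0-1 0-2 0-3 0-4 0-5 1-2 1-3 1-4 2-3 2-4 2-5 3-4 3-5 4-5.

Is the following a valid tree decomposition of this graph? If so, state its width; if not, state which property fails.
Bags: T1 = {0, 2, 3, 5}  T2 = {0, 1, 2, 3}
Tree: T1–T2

No — vertex 4 appears in no bag.

A tree decomposition must satisfy three properties: every vertex lies in some bag; for every edge, both endpoints lie together in some bag; and for every vertex, the bags containing it form a connected subtree. Here vertex 4 appears in no bag, so the decomposition is invalid.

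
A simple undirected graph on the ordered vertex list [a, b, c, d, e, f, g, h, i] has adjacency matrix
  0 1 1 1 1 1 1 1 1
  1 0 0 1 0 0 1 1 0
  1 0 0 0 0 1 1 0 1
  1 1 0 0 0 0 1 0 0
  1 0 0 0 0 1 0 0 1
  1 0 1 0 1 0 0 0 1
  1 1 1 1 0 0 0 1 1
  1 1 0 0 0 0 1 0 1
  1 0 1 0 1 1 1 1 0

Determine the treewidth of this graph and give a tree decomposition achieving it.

Treewidth 3.
Bags: B1 = {a, c, f, i}  B2 = {a, c, g, i}  B3 = {a, e, f, i}  B4 = {a, g, h, i}  B5 = {a, b, g, h}  B6 = {a, b, d, g}
Tree: B1–B2, B1–B3, B2–B4, B4–B5, B5–B6

Each bag holds 4 vertices, so the decomposition has width 3, which upper-bounds the treewidth. Conversely, {a, b, d, g} is a clique of size 4, and the vertices of any clique must share a bag in every tree decomposition; so some bag has ≥ 4 vertices and tw(G) ≥ 3. Combining the bounds, tw(G) = 3.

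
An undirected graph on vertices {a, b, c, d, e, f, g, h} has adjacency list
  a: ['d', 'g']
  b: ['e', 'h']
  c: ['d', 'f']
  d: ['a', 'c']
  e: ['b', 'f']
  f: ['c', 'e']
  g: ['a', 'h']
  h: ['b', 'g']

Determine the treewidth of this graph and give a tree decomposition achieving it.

Treewidth 2.
One such decomposition:
Bags: B1 = {b, e, h}  B2 = {e, f, h}  B3 = {c, f, h}  B4 = {c, d, h}  B5 = {a, d, h}  B6 = {a, g, h}
Tree: B1–B2, B2–B3, B3–B4, B4–B5, B5–B6

The largest bag has 3 vertices, giving width 2; this decomposition certifies tw(G) ≤ 2. The edges h–b–e–f–c–d–a–g–h form a cycle, so G is not a tree and its treewidth is at least 2. Combining the bounds, tw(G) = 2.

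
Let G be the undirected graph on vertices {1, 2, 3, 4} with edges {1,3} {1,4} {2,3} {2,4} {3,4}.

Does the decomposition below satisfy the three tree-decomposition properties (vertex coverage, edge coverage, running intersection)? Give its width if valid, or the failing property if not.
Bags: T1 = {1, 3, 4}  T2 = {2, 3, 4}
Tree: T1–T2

Yes; width 2.

Checking the three conditions: (i) the bags cover all of {1, 2, 3, 4}; (ii) for each edge, some bag contains both endpoints; (iii) the bags containing any fixed vertex form a subtree. All hold, so the decomposition is valid with width 3 − 1 = 2.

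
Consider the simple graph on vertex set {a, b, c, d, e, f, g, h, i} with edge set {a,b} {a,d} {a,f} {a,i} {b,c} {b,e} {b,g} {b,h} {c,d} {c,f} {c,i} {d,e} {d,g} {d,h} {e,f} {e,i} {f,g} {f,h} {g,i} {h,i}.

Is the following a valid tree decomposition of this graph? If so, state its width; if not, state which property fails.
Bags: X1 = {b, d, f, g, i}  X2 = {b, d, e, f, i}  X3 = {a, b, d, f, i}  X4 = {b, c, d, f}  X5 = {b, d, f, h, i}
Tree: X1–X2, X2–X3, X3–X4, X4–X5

A tree decomposition must satisfy three properties: every vertex lies in some bag; for every edge, both endpoints lie together in some bag; and for every vertex, the bags containing it form a connected subtree. Here edge (i,c) lies in no bag, so the decomposition is invalid.

No — edge (i,c) lies in no bag.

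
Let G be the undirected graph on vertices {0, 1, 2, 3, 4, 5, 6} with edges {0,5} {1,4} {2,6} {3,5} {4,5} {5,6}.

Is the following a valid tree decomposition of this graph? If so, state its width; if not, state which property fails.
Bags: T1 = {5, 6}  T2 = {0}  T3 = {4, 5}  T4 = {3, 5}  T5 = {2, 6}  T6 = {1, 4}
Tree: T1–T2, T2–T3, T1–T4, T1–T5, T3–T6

No — edge (5,0) lies in no bag.

A tree decomposition must satisfy three properties: every vertex lies in some bag; for every edge, both endpoints lie together in some bag; and for every vertex, the bags containing it form a connected subtree. Here edge (5,0) lies in no bag, so the decomposition is invalid.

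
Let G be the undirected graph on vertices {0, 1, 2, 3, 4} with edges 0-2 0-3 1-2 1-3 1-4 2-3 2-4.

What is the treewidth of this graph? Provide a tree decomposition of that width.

Treewidth 2.
One such decomposition:
Bags: B1 = {1, 2, 3}  B2 = {1, 2, 4}  B3 = {0, 2, 3}
Tree: B1–B2, B1–B3

Every bag has size at most 3, so the width is 3 − 1 = 2 and tw(G) ≤ 2. Conversely, {0, 2, 3} is a clique of size 3, and the vertices of any clique must share a bag in every tree decomposition; so some bag has ≥ 3 vertices and tw(G) ≥ 2. Combining the bounds, tw(G) = 2.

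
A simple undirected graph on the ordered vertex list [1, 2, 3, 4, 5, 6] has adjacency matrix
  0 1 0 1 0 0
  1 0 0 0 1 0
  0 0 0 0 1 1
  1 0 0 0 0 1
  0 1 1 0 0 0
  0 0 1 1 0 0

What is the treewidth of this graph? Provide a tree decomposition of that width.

Treewidth 2.
Bags: B1 = {1, 2, 5}  B2 = {1, 3, 5}  B3 = {1, 3, 6}  B4 = {1, 4, 6}
Tree: B1–B2, B2–B3, B3–B4

Each bag holds 3 vertices, so the decomposition has width 2, which upper-bounds the treewidth. Since 1–2–5–3–6–4–1 is a cycle in G, G is not acyclic. Forests are exactly the graphs of treewidth ≤ 1, so tw(G) ≥ 2. The upper and lower bounds meet at 2, so that is the treewidth.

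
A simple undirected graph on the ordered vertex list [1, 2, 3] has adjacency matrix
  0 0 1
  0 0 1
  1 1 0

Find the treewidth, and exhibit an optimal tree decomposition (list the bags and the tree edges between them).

Every bag has size at most 2, so the width is 2 − 1 = 1 and tw(G) ≤ 1. G has an edge, so its treewidth is at least 1. Therefore the treewidth is 1.

Treewidth 1.
One such decomposition:
Bags: B1 = {1, 3}  B2 = {2, 3}
Tree: B1–B2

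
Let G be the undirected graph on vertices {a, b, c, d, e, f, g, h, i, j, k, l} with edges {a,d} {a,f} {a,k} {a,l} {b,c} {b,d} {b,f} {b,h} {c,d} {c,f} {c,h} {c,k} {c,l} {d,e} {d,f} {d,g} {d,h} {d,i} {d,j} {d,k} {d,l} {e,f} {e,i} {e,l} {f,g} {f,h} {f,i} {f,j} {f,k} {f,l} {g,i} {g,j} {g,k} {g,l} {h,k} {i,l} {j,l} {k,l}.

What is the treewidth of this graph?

4

A width-4 tree decomposition is:
Bags: B1 = {c, d, f, k, l}  B2 = {c, d, f, h, k}  B3 = {d, f, g, k, l}  B4 = {d, f, g, j, l}  B5 = {d, f, g, i, l}  B6 = {b, c, d, f, h}  B7 = {a, d, f, k, l}  B8 = {d, e, f, i, l}
Tree: B1–B2, B1–B3, B3–B4, B3–B5, B2–B6, B3–B7, B5–B8
Each bag holds 5 vertices, so the decomposition has width 4, which upper-bounds the treewidth. For the lower bound, the 5 vertices {c, d, f, h, k} are pairwise adjacent, and any tree decomposition puts a clique entirely inside one bag — forcing width ≥ 4. Therefore the treewidth is 4.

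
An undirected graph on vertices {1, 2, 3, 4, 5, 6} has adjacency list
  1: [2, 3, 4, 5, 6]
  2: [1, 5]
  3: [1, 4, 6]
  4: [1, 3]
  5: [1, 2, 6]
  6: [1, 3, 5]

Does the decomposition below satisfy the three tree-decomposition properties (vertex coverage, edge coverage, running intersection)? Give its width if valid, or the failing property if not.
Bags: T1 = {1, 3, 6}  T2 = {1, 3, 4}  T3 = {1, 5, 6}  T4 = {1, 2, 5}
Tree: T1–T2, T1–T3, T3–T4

Checking the three conditions: (i) the bags cover all of {1, 2, 3, 4, 5, 6}; (ii) for each edge, some bag contains both endpoints; (iii) the bags containing any fixed vertex form a subtree. All hold, so the decomposition is valid with width 3 − 1 = 2.

Yes; width 2.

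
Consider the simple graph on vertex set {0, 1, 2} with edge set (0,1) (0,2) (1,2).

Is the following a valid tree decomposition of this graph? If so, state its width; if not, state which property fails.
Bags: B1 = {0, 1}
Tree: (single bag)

No — vertex 2 appears in no bag.

A tree decomposition must satisfy three properties: every vertex lies in some bag; for every edge, both endpoints lie together in some bag; and for every vertex, the bags containing it form a connected subtree. Here vertex 2 appears in no bag, so the decomposition is invalid.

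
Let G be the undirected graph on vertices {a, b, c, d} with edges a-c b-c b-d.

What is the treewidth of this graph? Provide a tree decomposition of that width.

Treewidth 1.
One such decomposition:
Bags: B1 = {b, c}  B2 = {a, c}  B3 = {b, d}
Tree: B1–B2, B1–B3

The largest bag has 2 vertices, giving width 1; this decomposition certifies tw(G) ≤ 1. Since G has at least one edge (e.g. c–b), it is not an edgeless graph, so tw(G) ≥ 1. Hence tw(G) = 1 exactly.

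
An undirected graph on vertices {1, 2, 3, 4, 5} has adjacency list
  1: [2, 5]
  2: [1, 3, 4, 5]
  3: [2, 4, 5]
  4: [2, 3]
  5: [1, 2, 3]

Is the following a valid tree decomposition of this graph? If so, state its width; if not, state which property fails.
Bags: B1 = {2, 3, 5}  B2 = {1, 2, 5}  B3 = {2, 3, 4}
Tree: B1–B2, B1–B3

Vertex coverage: the bags together contain {1, 2, 3, 4, 5}, the full vertex set. Edge coverage: each edge of G has both endpoints in at least one bag. Running intersection: for every vertex, the bags containing it form a connected subtree. All three properties hold, so this is a valid tree decomposition of width max|bag| − 1 = 2, and hence tw(G) ≤ 2.

Yes; width 2.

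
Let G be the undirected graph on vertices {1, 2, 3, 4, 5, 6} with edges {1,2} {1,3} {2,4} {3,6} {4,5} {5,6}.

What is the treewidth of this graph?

2

A width-2 tree decomposition is:
Bags: B1 = {2, 4, 5}  B2 = {2, 5, 6}  B3 = {2, 3, 6}  B4 = {1, 2, 3}
Tree: B1–B2, B2–B3, B3–B4
The largest bag has 3 vertices, giving width 2; this decomposition certifies tw(G) ≤ 2. Since 2–4–5–6–3–1–2 is a cycle in G, G is not acyclic. Forests are exactly the graphs of treewidth ≤ 1, so tw(G) ≥ 2. Combining the bounds, tw(G) = 2.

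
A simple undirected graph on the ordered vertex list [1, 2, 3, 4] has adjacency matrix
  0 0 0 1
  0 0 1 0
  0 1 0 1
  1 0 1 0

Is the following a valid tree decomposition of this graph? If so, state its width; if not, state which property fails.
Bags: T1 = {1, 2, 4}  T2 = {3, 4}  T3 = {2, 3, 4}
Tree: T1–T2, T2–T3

A tree decomposition must satisfy three properties: every vertex lies in some bag; for every edge, both endpoints lie together in some bag; and for every vertex, the bags containing it form a connected subtree. Here bags containing vertex 2 are not connected in the tree, so the decomposition is invalid.

No — bags containing vertex 2 are not connected in the tree.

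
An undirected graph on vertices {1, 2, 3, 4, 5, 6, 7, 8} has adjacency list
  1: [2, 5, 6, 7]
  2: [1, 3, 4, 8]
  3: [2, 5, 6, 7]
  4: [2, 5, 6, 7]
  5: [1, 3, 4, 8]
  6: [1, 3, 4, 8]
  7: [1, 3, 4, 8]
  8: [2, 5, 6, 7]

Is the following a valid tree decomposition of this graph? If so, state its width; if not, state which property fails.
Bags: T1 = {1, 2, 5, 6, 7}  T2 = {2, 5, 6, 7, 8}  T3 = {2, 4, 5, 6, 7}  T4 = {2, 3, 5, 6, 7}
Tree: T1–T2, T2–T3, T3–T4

Yes; width 4.

Checking the three conditions: (i) the bags cover all of {1, 2, 3, 4, 5, 6, 7, 8}; (ii) for each edge, some bag contains both endpoints; (iii) the bags containing any fixed vertex form a subtree. All hold, so the decomposition is valid with width 5 − 1 = 4.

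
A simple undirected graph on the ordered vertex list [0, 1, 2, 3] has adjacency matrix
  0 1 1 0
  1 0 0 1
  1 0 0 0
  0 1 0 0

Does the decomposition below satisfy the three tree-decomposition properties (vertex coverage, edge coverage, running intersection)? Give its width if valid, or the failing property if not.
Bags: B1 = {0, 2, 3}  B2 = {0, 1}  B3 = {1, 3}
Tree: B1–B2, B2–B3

A tree decomposition must satisfy three properties: every vertex lies in some bag; for every edge, both endpoints lie together in some bag; and for every vertex, the bags containing it form a connected subtree. Here bags containing vertex 3 are not connected in the tree, so the decomposition is invalid.

No — bags containing vertex 3 are not connected in the tree.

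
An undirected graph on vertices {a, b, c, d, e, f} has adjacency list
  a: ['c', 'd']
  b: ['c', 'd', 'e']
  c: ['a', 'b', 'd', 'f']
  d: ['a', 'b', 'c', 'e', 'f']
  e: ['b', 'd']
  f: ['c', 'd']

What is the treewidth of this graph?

A width-2 tree decomposition is:
Bags: B1 = {c, d, f}  B2 = {b, c, d}  B3 = {a, c, d}  B4 = {b, d, e}
Tree: B1–B2, B1–B3, B2–B4
The largest bag has 3 vertices, giving width 2; this decomposition certifies tw(G) ≤ 2. For the lower bound, the 3 vertices {b, d, e} are pairwise adjacent, and any tree decomposition puts a clique entirely inside one bag — forcing width ≥ 2. The upper and lower bounds meet at 2, so that is the treewidth.

2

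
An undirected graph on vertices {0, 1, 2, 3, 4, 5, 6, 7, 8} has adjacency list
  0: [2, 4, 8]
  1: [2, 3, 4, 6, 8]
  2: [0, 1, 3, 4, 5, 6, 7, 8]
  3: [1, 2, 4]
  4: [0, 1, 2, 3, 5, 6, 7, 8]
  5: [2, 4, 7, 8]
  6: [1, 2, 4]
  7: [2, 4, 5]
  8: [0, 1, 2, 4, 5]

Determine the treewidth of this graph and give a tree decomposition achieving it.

Every bag has size at most 4, so the width is 4 − 1 = 3 and tw(G) ≤ 3. On the other hand G contains the 4-clique {0, 2, 4, 8}. A clique must lie in a single bag of any decomposition, so no decomposition can have width below 3. The upper and lower bounds meet at 3, so that is the treewidth.

Treewidth 3.
One optimal decomposition is:
Bags: B1 = {1, 2, 4, 8}  B2 = {2, 4, 5, 8}  B3 = {2, 4, 5, 7}  B4 = {1, 2, 3, 4}  B5 = {0, 2, 4, 8}  B6 = {1, 2, 4, 6}
Tree: B1–B2, B2–B3, B1–B4, B2–B5, B4–B6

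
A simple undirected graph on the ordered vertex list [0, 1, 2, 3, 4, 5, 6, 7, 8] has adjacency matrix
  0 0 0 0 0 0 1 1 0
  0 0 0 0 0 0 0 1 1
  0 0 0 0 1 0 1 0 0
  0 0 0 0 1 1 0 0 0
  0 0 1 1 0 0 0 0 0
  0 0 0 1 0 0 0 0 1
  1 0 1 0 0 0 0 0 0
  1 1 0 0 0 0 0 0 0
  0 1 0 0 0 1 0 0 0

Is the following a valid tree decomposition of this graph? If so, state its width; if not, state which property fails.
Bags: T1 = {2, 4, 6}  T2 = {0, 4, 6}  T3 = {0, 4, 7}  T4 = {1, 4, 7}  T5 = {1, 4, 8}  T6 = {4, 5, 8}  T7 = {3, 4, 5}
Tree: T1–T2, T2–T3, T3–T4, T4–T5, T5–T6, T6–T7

Yes; width 2.

Every vertex of G appears in some bag (union = {0, 1, 2, 3, 4, 5, 6, 7, 8}); every edge is covered by a bag; and for each vertex v the set of bags containing v is connected in the bag tree. The decomposition is therefore valid. The largest bag has 3 vertices, so the width is 2.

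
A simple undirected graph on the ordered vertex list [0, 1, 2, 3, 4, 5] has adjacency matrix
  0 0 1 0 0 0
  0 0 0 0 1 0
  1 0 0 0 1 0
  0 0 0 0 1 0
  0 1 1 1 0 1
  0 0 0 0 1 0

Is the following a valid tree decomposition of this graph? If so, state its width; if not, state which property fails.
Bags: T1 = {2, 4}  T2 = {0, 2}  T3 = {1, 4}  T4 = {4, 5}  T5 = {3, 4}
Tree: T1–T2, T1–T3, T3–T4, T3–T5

Every vertex of G appears in some bag (union = {0, 1, 2, 3, 4, 5}); every edge is covered by a bag; and for each vertex v the set of bags containing v is connected in the bag tree. The decomposition is therefore valid. The largest bag has 2 vertices, so the width is 1.

Yes; width 1.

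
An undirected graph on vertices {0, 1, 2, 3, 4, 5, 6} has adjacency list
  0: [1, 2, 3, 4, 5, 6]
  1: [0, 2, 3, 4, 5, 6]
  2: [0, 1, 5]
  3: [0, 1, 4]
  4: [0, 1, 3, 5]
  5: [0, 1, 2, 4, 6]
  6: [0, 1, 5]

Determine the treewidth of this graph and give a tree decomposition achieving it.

Treewidth 3.
One optimal decomposition is:
Bags: B1 = {0, 1, 2, 5}  B2 = {0, 1, 4, 5}  B3 = {0, 1, 5, 6}  B4 = {0, 1, 3, 4}
Tree: B1–B2, B1–B3, B2–B4

Every bag has size at most 4, so the width is 4 − 1 = 3 and tw(G) ≤ 3. For the lower bound, the 4 vertices {0, 1, 3, 4} are pairwise adjacent, and any tree decomposition puts a clique entirely inside one bag — forcing width ≥ 3. Hence tw(G) = 3 exactly.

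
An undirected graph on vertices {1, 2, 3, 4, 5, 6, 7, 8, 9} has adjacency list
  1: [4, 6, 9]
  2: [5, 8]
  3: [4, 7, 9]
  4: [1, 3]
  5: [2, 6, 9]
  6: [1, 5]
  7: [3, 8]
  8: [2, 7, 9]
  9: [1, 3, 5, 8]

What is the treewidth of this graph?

3

A width-3 tree decomposition is:
Bags: B1 = {1, 3, 4, 6}  B2 = {1, 3, 6, 9}  B3 = {3, 5, 6, 9}  B4 = {3, 5, 7, 9}  B5 = {5, 7, 8, 9}  B6 = {2, 5, 7, 8}
Tree: B1–B2, B2–B3, B3–B4, B4–B5, B5–B6
Each bag holds 4 vertices, so the decomposition has width 3, which upper-bounds the treewidth. For the lower bound: the 4 vertex sets {1,4,6}, {3}, {9}, {2,5,7,8} are disjoint, each induces a connected subgraph, and every pair is joined by at least one edge of G. Contracting each set to a single vertex therefore yields K_{4} as a minor, and since treewidth is minor-monotone, tw(G) ≥ tw(K_{4}) = 3. Hence tw(G) = 3 exactly.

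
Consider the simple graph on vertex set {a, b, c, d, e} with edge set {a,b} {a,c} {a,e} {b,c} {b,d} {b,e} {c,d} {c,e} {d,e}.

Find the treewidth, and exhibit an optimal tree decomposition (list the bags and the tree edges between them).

Treewidth 3.
One optimal decomposition is:
Bags: B1 = {b, c, d, e}  B2 = {a, b, c, e}
Tree: B1–B2

The largest bag has 4 vertices, giving width 3; this decomposition certifies tw(G) ≤ 3. Conversely, {b, c, d, e} is a clique of size 4, and the vertices of any clique must share a bag in every tree decomposition; so some bag has ≥ 4 vertices and tw(G) ≥ 3. Hence tw(G) = 3 exactly.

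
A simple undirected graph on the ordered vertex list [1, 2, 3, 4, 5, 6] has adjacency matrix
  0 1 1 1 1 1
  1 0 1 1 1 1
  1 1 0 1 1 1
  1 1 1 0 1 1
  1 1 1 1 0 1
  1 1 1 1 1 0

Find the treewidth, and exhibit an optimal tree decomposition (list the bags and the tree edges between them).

A single bag containing all 6 vertices is trivially a valid decomposition of width 5. On the other hand G contains the 6-clique {1, 2, 3, 4, 5, 6}. A clique must lie in a single bag of any decomposition, so no decomposition can have width below 5. Combining the bounds, tw(G) = 5.

Treewidth 5.
Bags: B1 = {1, 2, 3, 4, 5, 6}
Tree: (single bag)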